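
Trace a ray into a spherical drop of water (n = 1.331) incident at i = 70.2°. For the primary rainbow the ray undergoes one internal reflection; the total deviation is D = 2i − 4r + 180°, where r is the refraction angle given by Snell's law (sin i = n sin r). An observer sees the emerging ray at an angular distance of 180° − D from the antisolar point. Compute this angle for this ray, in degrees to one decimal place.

sin r = sin 70.2° / 1.331 = 0.9409/1.331 = 0.7069; r = 44.98°.
D = 2·70.2° − 4·44.98° + 180° = 140.40° − 179.93° + 180° = 140.47°.
Angle from antisolar point = 180° − D = 39.53°.

39.5°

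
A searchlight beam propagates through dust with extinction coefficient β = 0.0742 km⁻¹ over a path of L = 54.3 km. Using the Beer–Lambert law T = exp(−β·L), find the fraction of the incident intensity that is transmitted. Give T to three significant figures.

τ = β·L = 0.0742 × 54.3 = 4.0291.
T = exp(−4.0291) = 0.0178.

0.0178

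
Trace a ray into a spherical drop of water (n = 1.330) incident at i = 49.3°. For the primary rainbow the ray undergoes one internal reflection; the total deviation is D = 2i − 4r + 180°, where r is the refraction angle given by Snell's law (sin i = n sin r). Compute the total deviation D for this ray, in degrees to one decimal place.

139.6°

sin r = sin 49.3° / 1.330 = 0.7581/1.330 = 0.5700; r = 34.75°.
D = 2·49.3° − 4·34.75° + 180° = 98.60° − 139.01° + 180° = 139.59°.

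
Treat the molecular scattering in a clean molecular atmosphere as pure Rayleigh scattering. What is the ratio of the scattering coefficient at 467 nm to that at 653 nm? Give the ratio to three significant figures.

Rayleigh scattering ∝ λ⁻⁴, so the ratio of coefficients is the inverse fourth power of the wavelength ratio.
σ(467)/σ(653) = (653/467)⁴ = (1.3983)⁴ = 3.823.

3.82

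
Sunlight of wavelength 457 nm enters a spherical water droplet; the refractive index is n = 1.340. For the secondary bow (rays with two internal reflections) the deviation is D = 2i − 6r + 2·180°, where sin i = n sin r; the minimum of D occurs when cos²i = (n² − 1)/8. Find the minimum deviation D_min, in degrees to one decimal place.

cos²i = (1.79560 − 1)/8 = 0.09945; i = arccos(0.31536) = 71.618°.
sin r = sin 71.618°/1.340 = 0.70819; r = 45.088°.
D_min = 2·71.618° − 6·45.088° + 360° = 232.709°.

232.7°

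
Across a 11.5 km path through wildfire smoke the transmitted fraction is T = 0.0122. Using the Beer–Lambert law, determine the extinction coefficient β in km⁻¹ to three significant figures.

0.383 km⁻¹

Beer–Lambert: T = exp(−βL) ⇒ β = −ln(T)/L = −ln(0.0122)/11.5 = 4.4063/11.5 = 0.3832 km⁻¹.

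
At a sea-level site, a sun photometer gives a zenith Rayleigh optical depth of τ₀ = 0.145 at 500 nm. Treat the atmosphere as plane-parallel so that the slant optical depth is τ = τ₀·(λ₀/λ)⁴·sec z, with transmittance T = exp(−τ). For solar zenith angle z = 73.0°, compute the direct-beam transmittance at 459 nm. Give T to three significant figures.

sec 73.0° = 3.4203.
τ = 0.145 × (500/459)⁴ × 3.4203 = 0.145 × 1.4081 × 3.4203 = 0.6983.
T = exp(−0.6983) = 0.4974.

0.497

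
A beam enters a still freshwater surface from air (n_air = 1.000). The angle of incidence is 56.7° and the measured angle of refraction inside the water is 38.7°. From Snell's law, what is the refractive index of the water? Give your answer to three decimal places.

n = sin θ_i / sin θ_r = sin 56.7° / sin 38.7° = 0.8358 / 0.6252 = 1.3368.

1.337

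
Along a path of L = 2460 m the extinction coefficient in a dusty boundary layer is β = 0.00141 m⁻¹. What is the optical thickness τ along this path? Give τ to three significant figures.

3.47

τ = β·L = 0.00141 × 2460 = 3.4686.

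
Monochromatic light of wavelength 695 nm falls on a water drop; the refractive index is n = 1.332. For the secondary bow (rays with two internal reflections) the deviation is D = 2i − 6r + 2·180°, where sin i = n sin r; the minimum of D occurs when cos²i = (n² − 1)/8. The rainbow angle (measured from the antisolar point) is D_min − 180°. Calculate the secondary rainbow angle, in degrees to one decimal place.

cos²i = (1.77422 − 1)/8 = 0.09678; i = arccos(0.31109) = 71.875°.
sin r = sin 71.875°/1.332 = 0.71350; r = 45.520°.
D_min = 2·71.875° − 6·45.520° + 360° = 230.628°.
Rainbow angle = D_min − 180° = 50.628°.

50.6°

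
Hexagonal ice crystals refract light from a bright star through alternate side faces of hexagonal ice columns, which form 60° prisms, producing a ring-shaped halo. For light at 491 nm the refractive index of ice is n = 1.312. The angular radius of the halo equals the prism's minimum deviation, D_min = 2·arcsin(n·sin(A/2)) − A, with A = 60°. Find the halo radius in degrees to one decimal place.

n·sin(A/2) = 1.312 × sin 30° = 1.312 × 0.5000 = 0.6560.
D_min = 2·arcsin(0.6560) − 60° = 2 × 40.996° − 60° = 21.991°.

22.0°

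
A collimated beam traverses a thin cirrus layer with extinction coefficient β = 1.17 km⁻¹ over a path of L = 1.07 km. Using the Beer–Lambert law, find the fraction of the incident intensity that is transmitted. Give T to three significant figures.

τ = β·L = 1.17 × 1.07 = 1.2519.
T = exp(−1.2519) = 0.2860.

0.286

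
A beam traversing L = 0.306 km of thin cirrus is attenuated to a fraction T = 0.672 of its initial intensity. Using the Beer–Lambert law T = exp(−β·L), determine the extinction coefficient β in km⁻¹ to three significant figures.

Beer–Lambert: T = exp(−βL) ⇒ β = −ln(T)/L = −ln(0.672)/0.306 = 0.3975/0.306 = 1.299 km⁻¹.

1.30 km⁻¹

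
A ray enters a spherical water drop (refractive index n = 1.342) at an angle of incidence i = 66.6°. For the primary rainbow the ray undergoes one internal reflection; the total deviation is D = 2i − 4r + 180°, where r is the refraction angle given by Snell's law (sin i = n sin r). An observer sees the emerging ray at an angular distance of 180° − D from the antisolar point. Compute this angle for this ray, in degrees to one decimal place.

39.4°

sin r = sin 66.6° / 1.342 = 0.9178/1.342 = 0.6839; r = 43.15°.
D = 2·66.6° − 4·43.15° + 180° = 133.20° − 172.59° + 180° = 140.61°.
Angle from antisolar point = 180° − D = 39.39°.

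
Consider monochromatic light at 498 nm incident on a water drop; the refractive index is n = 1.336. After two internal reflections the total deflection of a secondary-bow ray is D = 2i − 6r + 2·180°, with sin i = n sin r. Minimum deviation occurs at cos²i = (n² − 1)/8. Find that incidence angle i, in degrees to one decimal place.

71.7°

cos²i = (1.336² − 1)/8 = (1.78490 − 1)/8 = 0.09811.
cos i = 0.31323, so i = 71.746°.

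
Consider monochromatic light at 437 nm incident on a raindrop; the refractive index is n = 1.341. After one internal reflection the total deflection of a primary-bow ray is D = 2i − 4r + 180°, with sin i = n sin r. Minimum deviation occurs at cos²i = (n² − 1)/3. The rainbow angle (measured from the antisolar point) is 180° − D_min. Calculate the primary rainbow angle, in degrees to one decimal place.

40.9°

cos²i = (1.79828 − 1)/3 = 0.26609; i = arccos(0.51584) = 58.946°.
sin r = sin 58.946°/1.341 = 0.63884; r = 39.705°.
D_min = 2·58.946° − 4·39.705° + 180° = 139.071°.
Rainbow angle = 180° − D_min = 40.929°.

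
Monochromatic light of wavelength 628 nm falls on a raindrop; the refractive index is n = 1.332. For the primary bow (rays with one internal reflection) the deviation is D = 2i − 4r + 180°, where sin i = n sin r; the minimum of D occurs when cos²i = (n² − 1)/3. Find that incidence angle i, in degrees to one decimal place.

59.5°

cos²i = (1.332² − 1)/3 = (1.77422 − 1)/3 = 0.25807.
cos i = 0.50801, so i = 59.469°.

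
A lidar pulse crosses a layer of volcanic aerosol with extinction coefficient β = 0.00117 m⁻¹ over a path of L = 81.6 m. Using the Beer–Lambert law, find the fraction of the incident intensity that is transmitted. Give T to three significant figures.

0.909

τ = β·L = 0.00117 × 81.6 = 0.0955.
T = exp(−0.0955) = 0.9089.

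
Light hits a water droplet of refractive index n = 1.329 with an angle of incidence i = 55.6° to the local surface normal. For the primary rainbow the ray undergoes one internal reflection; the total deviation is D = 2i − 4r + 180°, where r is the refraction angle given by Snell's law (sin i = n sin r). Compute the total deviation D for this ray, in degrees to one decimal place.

sin r = sin 55.6° / 1.329 = 0.8251/1.329 = 0.6209; r = 38.38°.
D = 2·55.6° − 4·38.38° + 180° = 111.20° − 153.51° + 180° = 137.69°.

137.7°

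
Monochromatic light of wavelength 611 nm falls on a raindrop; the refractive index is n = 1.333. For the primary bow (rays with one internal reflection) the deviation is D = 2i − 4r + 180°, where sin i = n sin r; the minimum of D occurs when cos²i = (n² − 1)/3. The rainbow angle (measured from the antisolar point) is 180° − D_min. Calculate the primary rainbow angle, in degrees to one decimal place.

cos²i = (1.77689 − 1)/3 = 0.25896; i = arccos(0.50888) = 59.410°.
sin r = sin 59.410°/1.333 = 0.64579; r = 40.225°.
D_min = 2·59.410° − 4·40.225° + 180° = 137.922°.
Rainbow angle = 180° − D_min = 42.078°.

42.1°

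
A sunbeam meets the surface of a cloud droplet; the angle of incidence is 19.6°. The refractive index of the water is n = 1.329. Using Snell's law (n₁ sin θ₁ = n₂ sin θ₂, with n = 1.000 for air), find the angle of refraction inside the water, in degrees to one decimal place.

Snell: sin θ_r = sin θ_i / n = sin 19.6° / 1.329 = 0.3355 / 1.329 = 0.2524.
θ_r = arcsin(0.2524) = 14.62°.

14.6°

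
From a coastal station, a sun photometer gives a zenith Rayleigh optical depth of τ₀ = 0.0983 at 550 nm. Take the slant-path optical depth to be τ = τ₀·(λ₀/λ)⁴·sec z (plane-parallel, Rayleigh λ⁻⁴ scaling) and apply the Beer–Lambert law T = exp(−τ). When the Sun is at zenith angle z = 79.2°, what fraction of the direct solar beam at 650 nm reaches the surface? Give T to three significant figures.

0.764

sec 79.2° = 5.3367.
τ = 0.0983 × (550/650)⁴ × 5.3367 = 0.0983 × 0.5126 × 5.3367 = 0.2689.
T = exp(−0.2689) = 0.7642.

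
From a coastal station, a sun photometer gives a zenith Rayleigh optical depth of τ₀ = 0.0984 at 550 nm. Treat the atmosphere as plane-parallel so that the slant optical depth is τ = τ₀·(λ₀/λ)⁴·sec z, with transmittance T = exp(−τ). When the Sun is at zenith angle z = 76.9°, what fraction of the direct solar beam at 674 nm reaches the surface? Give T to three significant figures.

sec 76.9° = 4.4121.
τ = 0.0984 × (550/674)⁴ × 4.4121 = 0.0984 × 0.4434 × 4.4121 = 0.1925.
T = exp(−0.1925) = 0.8249.

0.825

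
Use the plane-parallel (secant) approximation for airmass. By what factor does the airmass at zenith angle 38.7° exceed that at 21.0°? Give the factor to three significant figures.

1.20

X(38.7°)/X(21.0°) = sec 38.7° / sec 21.0° = cos 21.0° / cos 38.7° = 0.9336/0.7804 = 1.1962.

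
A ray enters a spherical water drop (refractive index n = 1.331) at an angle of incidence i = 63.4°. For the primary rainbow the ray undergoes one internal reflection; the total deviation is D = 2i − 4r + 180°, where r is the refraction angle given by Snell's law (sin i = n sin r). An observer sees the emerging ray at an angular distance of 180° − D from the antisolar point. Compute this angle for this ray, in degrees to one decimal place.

42.0°

sin r = sin 63.4° / 1.331 = 0.8942/1.331 = 0.6718; r = 42.21°.
D = 2·63.4° − 4·42.21° + 180° = 126.80° − 168.82° + 180° = 137.98°.
Angle from antisolar point = 180° − D = 42.02°.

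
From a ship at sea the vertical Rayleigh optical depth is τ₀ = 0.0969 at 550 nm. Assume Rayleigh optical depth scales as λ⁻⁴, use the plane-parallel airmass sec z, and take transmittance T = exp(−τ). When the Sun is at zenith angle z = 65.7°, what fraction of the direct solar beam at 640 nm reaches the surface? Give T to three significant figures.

0.879

sec 65.7° = 2.4300.
τ = 0.0969 × (550/640)⁴ × 2.4300 = 0.0969 × 0.5454 × 2.4300 = 0.1284.
T = exp(−0.1284) = 0.8795.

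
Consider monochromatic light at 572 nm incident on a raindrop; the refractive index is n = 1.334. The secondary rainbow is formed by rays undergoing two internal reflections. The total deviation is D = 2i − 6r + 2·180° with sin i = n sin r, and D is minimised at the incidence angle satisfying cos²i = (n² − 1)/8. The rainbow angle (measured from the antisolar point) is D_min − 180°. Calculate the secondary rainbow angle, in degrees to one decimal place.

51.2°

cos²i = (1.77956 − 1)/8 = 0.09744; i = arccos(0.31216) = 71.810°.
sin r = sin 71.810°/1.334 = 0.71217; r = 45.411°.
D_min = 2·71.810° − 6·45.411° + 360° = 231.153°.
Rainbow angle = D_min − 180° = 51.153°.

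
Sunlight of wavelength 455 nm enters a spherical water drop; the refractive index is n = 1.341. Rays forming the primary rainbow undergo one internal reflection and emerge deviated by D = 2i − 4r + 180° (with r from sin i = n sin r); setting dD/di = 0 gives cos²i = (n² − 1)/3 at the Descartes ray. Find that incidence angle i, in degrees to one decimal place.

58.9°

cos²i = (1.341² − 1)/3 = (1.79828 − 1)/3 = 0.26609.
cos i = 0.51584, so i = 58.946°.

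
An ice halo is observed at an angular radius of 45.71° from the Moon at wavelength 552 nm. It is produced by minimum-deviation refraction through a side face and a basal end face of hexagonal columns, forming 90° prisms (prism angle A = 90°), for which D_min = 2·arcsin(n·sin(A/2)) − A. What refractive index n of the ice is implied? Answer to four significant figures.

1.310

Rearranging: n = sin((D_min + A)/2) / sin(A/2).
(D_min + A)/2 = (45.71° + 90°)/2 = 67.855°.
n = sin 67.855° / sin 45° = 0.9262 / 0.7071 = 1.3099.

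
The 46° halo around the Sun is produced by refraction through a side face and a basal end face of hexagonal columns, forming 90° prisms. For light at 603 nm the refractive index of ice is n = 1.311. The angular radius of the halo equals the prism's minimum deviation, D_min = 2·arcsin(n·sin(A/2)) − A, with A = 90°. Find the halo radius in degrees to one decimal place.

n·sin(A/2) = 1.311 × sin 45° = 1.311 × 0.7071 = 0.9270.
D_min = 2·arcsin(0.9270) − 90° = 2 × 67.974° − 90° = 45.949°.

45.9°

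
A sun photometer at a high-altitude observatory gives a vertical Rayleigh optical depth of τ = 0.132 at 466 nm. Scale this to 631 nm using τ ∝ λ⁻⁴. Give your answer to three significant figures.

0.0393

τ(631 nm) = τ(466 nm) × (466/631)⁴ = 0.132 × (0.7385)⁴ = 0.132 × 0.2975 = 0.0393.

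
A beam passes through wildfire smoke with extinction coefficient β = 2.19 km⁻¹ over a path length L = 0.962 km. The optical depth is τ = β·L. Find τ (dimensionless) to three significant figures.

τ = β·L = 2.19 × 0.962 = 2.1068.

2.11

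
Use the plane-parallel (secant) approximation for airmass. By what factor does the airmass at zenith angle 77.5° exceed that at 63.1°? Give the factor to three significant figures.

2.09

X(77.5°)/X(63.1°) = sec 77.5° / sec 63.1° = cos 63.1° / cos 77.5° = 0.4524/0.2164 = 2.0904.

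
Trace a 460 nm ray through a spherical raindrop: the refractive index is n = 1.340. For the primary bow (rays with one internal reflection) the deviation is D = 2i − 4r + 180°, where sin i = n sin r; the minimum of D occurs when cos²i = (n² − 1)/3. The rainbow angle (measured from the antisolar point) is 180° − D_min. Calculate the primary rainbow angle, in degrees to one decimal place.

cos²i = (1.79560 − 1)/3 = 0.26520; i = arccos(0.51498) = 59.004°.
sin r = sin 59.004°/1.340 = 0.63971; r = 39.770°.
D_min = 2·59.004° − 4·39.770° + 180° = 138.929°.
Rainbow angle = 180° − D_min = 41.071°.

41.1°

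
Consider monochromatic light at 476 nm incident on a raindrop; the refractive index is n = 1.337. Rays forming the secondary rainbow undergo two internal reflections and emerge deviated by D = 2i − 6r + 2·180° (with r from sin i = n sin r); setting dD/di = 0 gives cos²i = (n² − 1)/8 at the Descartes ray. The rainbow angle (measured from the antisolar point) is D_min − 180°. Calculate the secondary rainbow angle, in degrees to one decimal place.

cos²i = (1.78757 − 1)/8 = 0.09845; i = arccos(0.31376) = 71.714°.
sin r = sin 71.714°/1.337 = 0.71017; r = 45.249°.
D_min = 2·71.714° − 6·45.249° + 360° = 231.934°.
Rainbow angle = D_min − 180° = 51.934°.

51.9°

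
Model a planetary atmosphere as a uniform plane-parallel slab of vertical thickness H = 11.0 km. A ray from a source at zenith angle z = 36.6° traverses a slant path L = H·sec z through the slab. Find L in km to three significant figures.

sec z = 1/cos 36.6° = 1.2456.
L = 11.0 × 1.2456 = 13.702 km.

13.7 km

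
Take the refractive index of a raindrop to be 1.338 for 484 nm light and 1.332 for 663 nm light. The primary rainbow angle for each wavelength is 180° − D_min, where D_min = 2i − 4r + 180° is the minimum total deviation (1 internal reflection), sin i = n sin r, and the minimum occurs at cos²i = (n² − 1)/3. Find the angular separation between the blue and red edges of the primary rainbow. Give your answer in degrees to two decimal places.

0.87°

At 484 nm (n = 1.338): cos²i = 0.26341 → i = 59.120°, r = 39.899°, D_min = 138.643°, rainbow angle = 41.357°.
At 663 nm (n = 1.332): cos²i = 0.25807 → i = 59.469°, r = 40.290°, D_min = 137.776°, rainbow angle = 42.224°.
Angular width = |41.357° − 42.224°| = 0.867°.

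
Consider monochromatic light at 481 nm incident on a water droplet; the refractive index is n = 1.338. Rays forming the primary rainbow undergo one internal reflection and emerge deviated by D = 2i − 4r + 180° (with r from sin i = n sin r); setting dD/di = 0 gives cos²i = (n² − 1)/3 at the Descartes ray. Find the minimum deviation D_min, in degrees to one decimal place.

cos²i = (1.79024 − 1)/3 = 0.26341; i = arccos(0.51324) = 59.120°.
sin r = sin 59.120°/1.338 = 0.64144; r = 39.899°.
D_min = 2·59.120° − 4·39.899° + 180° = 138.643°.

138.6°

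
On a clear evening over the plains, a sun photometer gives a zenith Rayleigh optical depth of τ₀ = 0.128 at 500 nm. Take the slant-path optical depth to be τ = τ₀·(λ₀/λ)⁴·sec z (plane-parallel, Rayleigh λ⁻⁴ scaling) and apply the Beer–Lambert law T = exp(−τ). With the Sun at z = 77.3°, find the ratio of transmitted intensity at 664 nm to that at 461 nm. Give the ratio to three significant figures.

1.86

Airmass: sec 77.3° = 4.5486.
τ(664 nm) = 0.128 × (500/664)⁴ × 4.5486 = 0.128 × 0.3215 × 4.5486 = 0.1872.
τ(461 nm) = 0.128 × (500/461)⁴ × 4.5486 = 0.128 × 1.3838 × 4.5486 = 0.8057.
T(664)/T(461) = exp(τ_B − τ_A) = exp(0.6185) = 1.8561.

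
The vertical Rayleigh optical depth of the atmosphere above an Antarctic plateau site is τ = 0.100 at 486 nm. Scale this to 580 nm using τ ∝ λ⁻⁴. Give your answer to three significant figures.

τ(580 nm) = τ(486 nm) × (486/580)⁴ = 0.100 × (0.8379)⁴ = 0.100 × 0.4930 = 0.0493.

0.0493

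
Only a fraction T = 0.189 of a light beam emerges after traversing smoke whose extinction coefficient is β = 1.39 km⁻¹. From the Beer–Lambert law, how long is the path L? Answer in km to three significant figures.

1.20 km

Beer–Lambert: T = exp(−βL) ⇒ L = −ln(T)/β = −ln(0.189)/1.39 = 1.6660/1.39 = 1.199 km.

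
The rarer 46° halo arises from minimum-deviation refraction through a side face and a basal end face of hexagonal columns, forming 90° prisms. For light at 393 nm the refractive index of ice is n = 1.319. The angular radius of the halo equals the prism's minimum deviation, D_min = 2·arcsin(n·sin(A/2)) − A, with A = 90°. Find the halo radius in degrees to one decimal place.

n·sin(A/2) = 1.319 × sin 45° = 1.319 × 0.7071 = 0.9327.
D_min = 2·arcsin(0.9327) − 90° = 2 × 68.856° − 90° = 47.711°.

47.7°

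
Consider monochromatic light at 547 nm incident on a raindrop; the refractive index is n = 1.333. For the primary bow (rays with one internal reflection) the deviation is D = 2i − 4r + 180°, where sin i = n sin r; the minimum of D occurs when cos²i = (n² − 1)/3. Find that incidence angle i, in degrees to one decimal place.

cos²i = (1.333² − 1)/3 = (1.77689 − 1)/3 = 0.25896.
cos i = 0.50888, so i = 59.410°.

59.4°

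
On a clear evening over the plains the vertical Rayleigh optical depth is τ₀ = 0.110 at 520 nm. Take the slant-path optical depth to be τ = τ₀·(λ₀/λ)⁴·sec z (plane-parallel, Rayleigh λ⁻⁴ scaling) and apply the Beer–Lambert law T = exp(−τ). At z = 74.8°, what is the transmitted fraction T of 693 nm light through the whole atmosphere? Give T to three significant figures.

0.875

sec 74.8° = 3.8140.
τ = 0.110 × (520/693)⁴ × 3.8140 = 0.110 × 0.3170 × 3.8140 = 0.1330.
T = exp(−0.1330) = 0.8755.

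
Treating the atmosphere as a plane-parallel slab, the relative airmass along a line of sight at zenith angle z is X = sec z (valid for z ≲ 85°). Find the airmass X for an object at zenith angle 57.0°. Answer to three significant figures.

X = sec z = 1/cos 57.0° = 1/0.5446 = 1.8361.

1.84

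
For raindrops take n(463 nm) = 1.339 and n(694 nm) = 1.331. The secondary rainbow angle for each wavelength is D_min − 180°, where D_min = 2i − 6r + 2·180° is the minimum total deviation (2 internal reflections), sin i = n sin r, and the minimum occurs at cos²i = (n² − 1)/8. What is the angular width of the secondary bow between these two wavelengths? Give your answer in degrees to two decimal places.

At 463 nm (n = 1.339): cos²i = 0.09912 → i = 71.650°, r = 45.141°, D_min = 232.451°, rainbow angle = 52.451°.
At 694 nm (n = 1.331): cos²i = 0.09645 → i = 71.907°, r = 45.575°, D_min = 230.365°, rainbow angle = 50.365°.
Angular width = |52.451° − 50.365°| = 2.086°.

2.09°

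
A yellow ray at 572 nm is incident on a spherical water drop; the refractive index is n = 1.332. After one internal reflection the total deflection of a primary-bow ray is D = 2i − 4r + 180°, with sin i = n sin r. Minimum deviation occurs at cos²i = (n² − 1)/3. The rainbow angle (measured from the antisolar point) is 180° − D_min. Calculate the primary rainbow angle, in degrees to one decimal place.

cos²i = (1.77422 − 1)/3 = 0.25807; i = arccos(0.50801) = 59.469°.
sin r = sin 59.469°/1.332 = 0.64666; r = 40.290°.
D_min = 2·59.469° − 4·40.290° + 180° = 137.776°.
Rainbow angle = 180° − D_min = 42.224°.

42.2°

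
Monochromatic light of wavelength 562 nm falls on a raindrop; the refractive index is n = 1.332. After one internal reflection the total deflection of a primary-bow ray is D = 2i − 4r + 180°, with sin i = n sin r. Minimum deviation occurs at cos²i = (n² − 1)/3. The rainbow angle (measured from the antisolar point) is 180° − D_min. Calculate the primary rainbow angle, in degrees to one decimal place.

42.2°

cos²i = (1.77422 − 1)/3 = 0.25807; i = arccos(0.50801) = 59.469°.
sin r = sin 59.469°/1.332 = 0.64666; r = 40.290°.
D_min = 2·59.469° − 4·40.290° + 180° = 137.776°.
Rainbow angle = 180° − D_min = 42.224°.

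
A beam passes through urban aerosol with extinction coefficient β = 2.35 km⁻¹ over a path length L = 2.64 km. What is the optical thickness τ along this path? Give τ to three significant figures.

τ = β·L = 2.35 × 2.64 = 6.2040.

6.20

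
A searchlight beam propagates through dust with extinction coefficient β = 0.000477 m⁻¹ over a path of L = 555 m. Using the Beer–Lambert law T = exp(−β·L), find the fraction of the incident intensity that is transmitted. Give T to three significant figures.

0.767

τ = β·L = 0.000477 × 555 = 0.2647.
T = exp(−0.2647) = 0.7674.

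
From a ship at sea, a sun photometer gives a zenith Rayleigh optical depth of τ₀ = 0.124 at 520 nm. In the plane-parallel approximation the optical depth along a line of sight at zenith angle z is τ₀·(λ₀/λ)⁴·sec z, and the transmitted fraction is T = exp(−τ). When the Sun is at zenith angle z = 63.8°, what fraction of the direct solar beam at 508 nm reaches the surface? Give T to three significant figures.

0.735

sec 63.8° = 2.2650.
τ = 0.124 × (520/508)⁴ × 2.2650 = 0.124 × 1.0979 × 2.2650 = 0.3083.
T = exp(−0.3083) = 0.7347.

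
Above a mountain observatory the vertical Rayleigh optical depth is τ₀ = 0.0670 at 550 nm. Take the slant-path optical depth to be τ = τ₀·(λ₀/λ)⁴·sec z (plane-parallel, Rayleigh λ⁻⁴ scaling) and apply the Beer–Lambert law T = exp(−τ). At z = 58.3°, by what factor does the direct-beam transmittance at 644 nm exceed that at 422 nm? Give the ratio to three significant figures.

1.35

Airmass: sec 58.3° = 1.9031.
τ(644 nm) = 0.0670 × (550/644)⁴ × 1.9031 = 0.0670 × 0.5320 × 1.9031 = 0.0678.
τ(422 nm) = 0.0670 × (550/422)⁴ × 1.9031 = 0.0670 × 2.8854 × 1.9031 = 0.3679.
T(644)/T(422) = exp(τ_B − τ_A) = exp(0.3001) = 1.3499.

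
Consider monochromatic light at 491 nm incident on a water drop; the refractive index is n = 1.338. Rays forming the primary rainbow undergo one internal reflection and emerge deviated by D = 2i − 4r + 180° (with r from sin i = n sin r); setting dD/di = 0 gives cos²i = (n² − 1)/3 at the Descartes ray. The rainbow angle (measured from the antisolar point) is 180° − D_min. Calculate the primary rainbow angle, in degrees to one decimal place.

cos²i = (1.79024 − 1)/3 = 0.26341; i = arccos(0.51324) = 59.120°.
sin r = sin 59.120°/1.338 = 0.64144; r = 39.899°.
D_min = 2·59.120° − 4·39.899° + 180° = 138.643°.
Rainbow angle = 180° − D_min = 41.357°.

41.4°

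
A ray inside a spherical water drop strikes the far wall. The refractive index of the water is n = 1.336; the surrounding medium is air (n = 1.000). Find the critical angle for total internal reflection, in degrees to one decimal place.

48.5°

sin θ_c = n_air / n = 1.000 / 1.336 = 0.7485.
θ_c = arcsin(0.7485) = 48.46°.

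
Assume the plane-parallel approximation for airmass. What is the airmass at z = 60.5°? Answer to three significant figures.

2.03

X = sec z = 1/cos 60.5° = 1/0.4924 = 2.0308.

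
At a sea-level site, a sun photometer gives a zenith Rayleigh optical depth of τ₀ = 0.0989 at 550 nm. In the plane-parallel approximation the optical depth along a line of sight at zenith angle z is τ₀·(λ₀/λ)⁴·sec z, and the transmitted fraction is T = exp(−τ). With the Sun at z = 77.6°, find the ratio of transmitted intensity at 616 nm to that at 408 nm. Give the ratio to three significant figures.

3.42

Airmass: sec 77.6° = 4.6569.
τ(616 nm) = 0.0989 × (550/616)⁴ × 4.6569 = 0.0989 × 0.6355 × 4.6569 = 0.2927.
τ(408 nm) = 0.0989 × (550/408)⁴ × 4.6569 = 0.0989 × 3.3023 × 4.6569 = 1.5209.
T(616)/T(408) = exp(τ_B − τ_A) = exp(1.2282) = 3.4151.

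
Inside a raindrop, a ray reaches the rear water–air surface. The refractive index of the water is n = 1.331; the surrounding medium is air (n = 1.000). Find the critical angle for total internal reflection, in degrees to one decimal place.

sin θ_c = n_air / n = 1.000 / 1.331 = 0.7513.
θ_c = arcsin(0.7513) = 48.70°.

48.7°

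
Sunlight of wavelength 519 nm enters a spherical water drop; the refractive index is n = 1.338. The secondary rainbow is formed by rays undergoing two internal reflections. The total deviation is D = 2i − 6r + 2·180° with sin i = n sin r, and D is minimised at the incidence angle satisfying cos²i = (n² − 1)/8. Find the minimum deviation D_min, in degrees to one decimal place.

cos²i = (1.79024 − 1)/8 = 0.09878; i = arccos(0.31429) = 71.682°.
sin r = sin 71.682°/1.338 = 0.70951; r = 45.195°.
D_min = 2·71.682° − 6·45.195° + 360° = 232.193°.

232.2°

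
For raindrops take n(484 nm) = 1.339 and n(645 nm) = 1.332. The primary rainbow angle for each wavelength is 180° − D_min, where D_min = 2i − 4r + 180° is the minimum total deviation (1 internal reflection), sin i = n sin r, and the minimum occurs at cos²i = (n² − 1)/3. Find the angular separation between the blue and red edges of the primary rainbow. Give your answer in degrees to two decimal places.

1.01°

At 484 nm (n = 1.339): cos²i = 0.26431 → i = 59.062°, r = 39.834°, D_min = 138.786°, rainbow angle = 41.214°.
At 645 nm (n = 1.332): cos²i = 0.25807 → i = 59.469°, r = 40.290°, D_min = 137.776°, rainbow angle = 42.224°.
Angular width = |41.214° − 42.224°| = 1.010°.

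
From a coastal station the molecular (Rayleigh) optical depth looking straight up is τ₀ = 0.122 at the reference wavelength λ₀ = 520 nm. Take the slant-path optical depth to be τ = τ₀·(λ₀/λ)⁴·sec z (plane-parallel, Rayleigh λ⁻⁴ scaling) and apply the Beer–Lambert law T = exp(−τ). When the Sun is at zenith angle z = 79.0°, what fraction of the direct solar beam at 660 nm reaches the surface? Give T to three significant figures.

0.782

sec 79.0° = 5.2408.
τ = 0.122 × (520/660)⁴ × 5.2408 = 0.122 × 0.3853 × 5.2408 = 0.2464.
T = exp(−0.2464) = 0.7816.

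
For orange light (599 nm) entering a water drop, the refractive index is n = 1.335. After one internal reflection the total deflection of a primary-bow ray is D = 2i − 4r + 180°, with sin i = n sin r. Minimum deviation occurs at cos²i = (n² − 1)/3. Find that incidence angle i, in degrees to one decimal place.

cos²i = (1.335² − 1)/3 = (1.78222 − 1)/3 = 0.26074.
cos i = 0.51063, so i = 59.294°.

59.3°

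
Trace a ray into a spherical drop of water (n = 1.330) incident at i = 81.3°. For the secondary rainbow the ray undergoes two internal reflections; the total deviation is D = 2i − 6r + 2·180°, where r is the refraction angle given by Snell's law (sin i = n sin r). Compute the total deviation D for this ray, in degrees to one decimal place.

234.6°

sin r = sin 81.3° / 1.330 = 0.9885/1.330 = 0.7432; r = 48.01°.
D = 2·81.3° − 6·48.01° + 2·180° = 162.60° − 288.04° + 360° = 234.56°.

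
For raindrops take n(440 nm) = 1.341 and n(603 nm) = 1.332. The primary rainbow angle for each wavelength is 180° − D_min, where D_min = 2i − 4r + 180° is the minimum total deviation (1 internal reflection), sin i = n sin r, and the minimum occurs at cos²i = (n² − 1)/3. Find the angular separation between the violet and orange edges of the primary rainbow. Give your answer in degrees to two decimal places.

At 440 nm (n = 1.341): cos²i = 0.26609 → i = 58.946°, r = 39.705°, D_min = 139.071°, rainbow angle = 40.929°.
At 603 nm (n = 1.332): cos²i = 0.25807 → i = 59.469°, r = 40.290°, D_min = 137.776°, rainbow angle = 42.224°.
Angular width = |40.929° − 42.224°| = 1.295°.

1.29°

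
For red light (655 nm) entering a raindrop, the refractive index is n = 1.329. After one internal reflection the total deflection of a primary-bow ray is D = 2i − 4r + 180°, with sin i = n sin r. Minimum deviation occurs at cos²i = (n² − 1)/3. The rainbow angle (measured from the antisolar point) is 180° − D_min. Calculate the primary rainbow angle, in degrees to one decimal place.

cos²i = (1.76624 − 1)/3 = 0.25541; i = arccos(0.50538) = 59.643°.
sin r = sin 59.643°/1.329 = 0.64928; r = 40.487°.
D_min = 2·59.643° − 4·40.487° + 180° = 137.337°.
Rainbow angle = 180° − D_min = 42.663°.

42.7°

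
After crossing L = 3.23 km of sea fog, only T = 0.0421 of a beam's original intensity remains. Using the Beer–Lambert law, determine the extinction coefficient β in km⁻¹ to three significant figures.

0.981 km⁻¹

Beer–Lambert: T = exp(−βL) ⇒ β = −ln(T)/L = −ln(0.0421)/3.23 = 3.1677/3.23 = 0.9807 km⁻¹.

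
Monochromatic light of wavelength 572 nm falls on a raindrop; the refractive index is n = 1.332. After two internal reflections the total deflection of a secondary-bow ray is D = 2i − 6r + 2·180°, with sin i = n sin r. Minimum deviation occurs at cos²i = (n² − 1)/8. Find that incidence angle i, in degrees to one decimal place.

cos²i = (1.332² − 1)/8 = (1.77422 − 1)/8 = 0.09678.
cos i = 0.31109, so i = 71.875°.

71.9°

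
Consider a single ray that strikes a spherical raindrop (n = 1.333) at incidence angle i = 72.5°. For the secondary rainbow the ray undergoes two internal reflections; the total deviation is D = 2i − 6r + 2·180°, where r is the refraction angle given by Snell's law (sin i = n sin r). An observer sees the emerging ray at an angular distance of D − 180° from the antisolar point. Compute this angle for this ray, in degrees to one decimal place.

50.9°

sin r = sin 72.5° / 1.333 = 0.9537/1.333 = 0.7155; r = 45.68°.
D = 2·72.5° − 6·45.68° + 2·180° = 145.00° − 274.09° + 360° = 230.91°.
Angle from antisolar point = D − 180° = 50.91°.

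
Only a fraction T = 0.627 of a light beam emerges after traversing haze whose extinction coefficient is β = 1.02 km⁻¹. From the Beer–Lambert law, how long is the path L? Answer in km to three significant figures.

0.458 km

Beer–Lambert: T = exp(−βL) ⇒ L = −ln(T)/β = −ln(0.627)/1.02 = 0.4668/1.02 = 0.4577 km.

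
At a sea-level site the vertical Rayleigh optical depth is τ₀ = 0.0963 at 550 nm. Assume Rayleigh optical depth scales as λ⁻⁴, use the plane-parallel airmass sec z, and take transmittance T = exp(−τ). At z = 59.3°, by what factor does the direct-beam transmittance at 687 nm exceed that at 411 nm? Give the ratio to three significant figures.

Airmass: sec 59.3° = 1.9587.
τ(687 nm) = 0.0963 × (550/687)⁴ × 1.9587 = 0.0963 × 0.4108 × 1.9587 = 0.0775.
τ(411 nm) = 0.0963 × (550/411)⁴ × 1.9587 = 0.0963 × 3.2069 × 1.9587 = 0.6049.
T(687)/T(411) = exp(τ_B − τ_A) = exp(0.5274) = 1.6945.

1.69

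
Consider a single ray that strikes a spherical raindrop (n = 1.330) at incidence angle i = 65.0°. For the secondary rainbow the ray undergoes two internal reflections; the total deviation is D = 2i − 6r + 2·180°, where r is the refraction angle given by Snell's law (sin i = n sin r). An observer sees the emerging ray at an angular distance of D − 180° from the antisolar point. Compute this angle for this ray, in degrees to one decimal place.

sin r = sin 65.0° / 1.330 = 0.9063/1.330 = 0.6814; r = 42.96°.
D = 2·65.0° − 6·42.96° + 2·180° = 130.00° − 257.74° + 360° = 232.26°.
Angle from antisolar point = D − 180° = 52.26°.

52.3°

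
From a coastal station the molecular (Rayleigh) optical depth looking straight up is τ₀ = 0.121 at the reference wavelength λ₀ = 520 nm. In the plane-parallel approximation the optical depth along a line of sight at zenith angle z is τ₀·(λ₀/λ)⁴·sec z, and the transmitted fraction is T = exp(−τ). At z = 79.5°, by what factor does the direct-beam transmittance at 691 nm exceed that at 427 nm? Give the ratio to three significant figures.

3.48

Airmass: sec 79.5° = 5.4874.
τ(691 nm) = 0.121 × (520/691)⁴ × 5.4874 = 0.121 × 0.3207 × 5.4874 = 0.2129.
τ(427 nm) = 0.121 × (520/427)⁴ × 5.4874 = 0.121 × 2.1994 × 5.4874 = 1.4603.
T(691)/T(427) = exp(τ_B − τ_A) = exp(1.2474) = 3.4813.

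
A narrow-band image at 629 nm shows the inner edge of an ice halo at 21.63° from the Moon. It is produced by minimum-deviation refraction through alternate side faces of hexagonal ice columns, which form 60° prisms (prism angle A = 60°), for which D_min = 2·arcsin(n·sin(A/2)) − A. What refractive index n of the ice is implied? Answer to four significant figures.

1.307

Rearranging: n = sin((D_min + A)/2) / sin(A/2).
(D_min + A)/2 = (21.63° + 60°)/2 = 40.815°.
n = sin 40.815° / sin 30° = 0.6536 / 0.5000 = 1.3072.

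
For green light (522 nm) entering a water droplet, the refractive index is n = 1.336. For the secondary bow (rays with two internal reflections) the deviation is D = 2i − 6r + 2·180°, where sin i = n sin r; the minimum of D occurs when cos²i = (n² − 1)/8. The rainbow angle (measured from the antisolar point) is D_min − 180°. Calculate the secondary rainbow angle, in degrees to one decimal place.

cos²i = (1.78490 − 1)/8 = 0.09811; i = arccos(0.31323) = 71.746°.
sin r = sin 71.746°/1.336 = 0.71084; r = 45.303°.
D_min = 2·71.746° − 6·45.303° + 360° = 231.674°.
Rainbow angle = D_min − 180° = 51.674°.

51.7°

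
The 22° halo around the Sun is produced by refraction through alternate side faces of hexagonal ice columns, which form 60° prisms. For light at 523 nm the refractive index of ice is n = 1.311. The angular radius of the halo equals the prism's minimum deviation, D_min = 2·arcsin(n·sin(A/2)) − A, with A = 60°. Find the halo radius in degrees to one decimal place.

21.9°

n·sin(A/2) = 1.311 × sin 30° = 1.311 × 0.5000 = 0.6555.
D_min = 2·arcsin(0.6555) − 60° = 2 × 40.958° − 60° = 21.915°.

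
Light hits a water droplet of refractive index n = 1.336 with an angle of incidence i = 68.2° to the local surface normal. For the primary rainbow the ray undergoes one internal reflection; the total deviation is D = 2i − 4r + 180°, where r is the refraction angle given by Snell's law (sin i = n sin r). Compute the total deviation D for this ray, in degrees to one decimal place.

sin r = sin 68.2° / 1.336 = 0.9285/1.336 = 0.6950; r = 44.03°.
D = 2·68.2° − 4·44.03° + 180° = 136.40° − 176.10° + 180° = 140.30°.

140.3°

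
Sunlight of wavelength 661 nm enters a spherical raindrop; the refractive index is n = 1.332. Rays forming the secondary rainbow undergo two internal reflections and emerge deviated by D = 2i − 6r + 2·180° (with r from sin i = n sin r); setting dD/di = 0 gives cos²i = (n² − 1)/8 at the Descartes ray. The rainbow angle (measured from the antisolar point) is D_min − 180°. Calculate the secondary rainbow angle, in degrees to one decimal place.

cos²i = (1.77422 − 1)/8 = 0.09678; i = arccos(0.31109) = 71.875°.
sin r = sin 71.875°/1.332 = 0.71350; r = 45.520°.
D_min = 2·71.875° − 6·45.520° + 360° = 230.628°.
Rainbow angle = D_min − 180° = 50.628°.

50.6°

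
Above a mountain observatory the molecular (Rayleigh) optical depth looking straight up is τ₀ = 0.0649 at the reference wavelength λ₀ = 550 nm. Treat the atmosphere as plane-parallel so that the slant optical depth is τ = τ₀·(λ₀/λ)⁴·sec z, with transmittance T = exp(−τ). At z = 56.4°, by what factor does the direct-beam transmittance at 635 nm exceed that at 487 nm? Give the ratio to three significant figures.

Airmass: sec 56.4° = 1.8070.
τ(635 nm) = 0.0649 × (550/635)⁴ × 1.8070 = 0.0649 × 0.5628 × 1.8070 = 0.0660.
τ(487 nm) = 0.0649 × (550/487)⁴ × 1.8070 = 0.0649 × 1.6268 × 1.8070 = 0.1908.
T(635)/T(487) = exp(τ_B − τ_A) = exp(0.1248) = 1.1329.

1.13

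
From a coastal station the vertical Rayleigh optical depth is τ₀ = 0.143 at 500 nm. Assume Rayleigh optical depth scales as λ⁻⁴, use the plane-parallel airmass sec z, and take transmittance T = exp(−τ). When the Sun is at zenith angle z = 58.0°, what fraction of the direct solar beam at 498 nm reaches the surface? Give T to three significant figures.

sec 58.0° = 1.8871.
τ = 0.143 × (500/498)⁴ × 1.8871 = 0.143 × 1.0162 × 1.8871 = 0.2742.
T = exp(−0.2742) = 0.7602.

0.760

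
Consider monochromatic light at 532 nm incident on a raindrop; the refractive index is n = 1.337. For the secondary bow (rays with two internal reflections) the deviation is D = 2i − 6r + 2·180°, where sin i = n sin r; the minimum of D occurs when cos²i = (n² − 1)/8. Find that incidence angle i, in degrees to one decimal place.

cos²i = (1.337² − 1)/8 = (1.78757 − 1)/8 = 0.09845.
cos i = 0.31376, so i = 71.714°.

71.7°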